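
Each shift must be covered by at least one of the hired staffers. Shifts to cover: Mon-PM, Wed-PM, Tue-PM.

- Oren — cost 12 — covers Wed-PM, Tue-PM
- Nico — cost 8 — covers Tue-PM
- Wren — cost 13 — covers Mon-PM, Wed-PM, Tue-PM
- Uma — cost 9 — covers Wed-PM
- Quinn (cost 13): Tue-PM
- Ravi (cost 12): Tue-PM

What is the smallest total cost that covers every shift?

13

This is a weighted set-cover instance.
Wren alone covers Mon-PM, Wed-PM, Tue-PM — every shift.
Total cost: 13.
No cover costs less than 13.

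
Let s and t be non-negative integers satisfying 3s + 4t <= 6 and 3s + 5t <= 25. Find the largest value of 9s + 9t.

(s,t)=(2,0): 3·2+4·0=6≤6, 3·2+5·0=6≤25, objective 18.
(s,t)=(1,0): 3·1+4·0=3≤6, 3·1+5·0=3≤25, objective 9.
No feasible integer point exceeds 18.

18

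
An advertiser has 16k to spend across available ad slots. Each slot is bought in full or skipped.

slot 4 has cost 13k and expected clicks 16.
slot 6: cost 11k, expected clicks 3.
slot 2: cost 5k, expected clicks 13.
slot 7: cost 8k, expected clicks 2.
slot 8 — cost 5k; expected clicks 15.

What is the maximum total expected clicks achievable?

28

slot 6 + slot 8: cost 11 + 5 = 16 ≤ 16, expected clicks 3 + 15 = 18.
slot 7 + slot 8: cost 8 + 5 = 13 ≤ 16, expected clicks 2 + 15 = 17.
slot 2 + slot 8: cost 5 + 5 = 10 ≤ 16, expected clicks 13 + 15 = 28.
Best is slot 2 and slot 8 with total expected clicks 28.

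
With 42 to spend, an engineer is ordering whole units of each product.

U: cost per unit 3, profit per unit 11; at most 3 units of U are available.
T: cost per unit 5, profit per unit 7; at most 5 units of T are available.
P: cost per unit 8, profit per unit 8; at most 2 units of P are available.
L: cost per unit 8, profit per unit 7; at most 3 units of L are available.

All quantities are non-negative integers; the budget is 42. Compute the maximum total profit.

This is a bounded integer knapsack.
Take 3×U, 5×T, and 1×P: cost 42 ≤ 42, profit 3·11 + 5·7 + 1·8 = 76.
U has the best ratio (11/3) and is taken to its limit of 3; remaining capacity is filled optimally with the others.

76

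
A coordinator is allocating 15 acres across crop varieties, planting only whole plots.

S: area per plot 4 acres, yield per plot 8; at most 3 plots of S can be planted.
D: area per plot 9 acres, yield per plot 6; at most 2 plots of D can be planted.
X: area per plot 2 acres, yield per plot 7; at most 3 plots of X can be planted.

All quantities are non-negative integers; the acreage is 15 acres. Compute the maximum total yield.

37

2×S and 3×X: area 14 ≤ 15, yield 2·8 + 3·7 = 37.
3×S and 1×X: area 14 ≤ 15, yield 3·8 + 1·7 = 31.
Best is 37.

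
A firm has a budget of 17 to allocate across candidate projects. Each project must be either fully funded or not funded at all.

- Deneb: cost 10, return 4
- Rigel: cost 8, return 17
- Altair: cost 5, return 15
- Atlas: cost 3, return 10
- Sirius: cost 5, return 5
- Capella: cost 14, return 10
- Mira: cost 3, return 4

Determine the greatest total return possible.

42

Allowing fractional choices, the relaxed optimum would be about 43.3, but projects are indivisible.
Rigel + Altair + Atlas: cost 8 + 5 + 3 = 16 ≤ 17, return 17 + 15 + 10 = 42.
Rigel + Altair + Mira: cost 8 + 5 + 3 = 16 ≤ 17, return 17 + 15 + 4 = 36.
Best is Rigel, Altair, and Atlas with total return 42.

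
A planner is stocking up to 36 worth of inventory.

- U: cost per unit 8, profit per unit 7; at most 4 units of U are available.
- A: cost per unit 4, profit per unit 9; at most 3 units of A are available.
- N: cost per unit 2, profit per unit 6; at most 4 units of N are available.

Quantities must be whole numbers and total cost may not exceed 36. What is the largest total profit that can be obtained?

65

2×U, 3×A, and 3×N: cost 34 ≤ 36, profit 2·7 + 3·9 + 3·6 = 59.
2×U, 3×A, and 4×N: cost 36 ≤ 36, profit 2·7 + 3·9 + 4·6 = 65.
Best is 65.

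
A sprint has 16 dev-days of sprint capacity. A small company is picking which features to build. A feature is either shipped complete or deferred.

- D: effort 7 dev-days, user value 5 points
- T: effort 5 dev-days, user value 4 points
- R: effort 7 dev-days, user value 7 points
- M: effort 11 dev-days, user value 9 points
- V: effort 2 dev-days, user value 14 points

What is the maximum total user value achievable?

Allowing fractional choices, the relaxed optimum would be about 26.7, but features are indivisible.
D + R + V: effort 7 + 7 + 2 = 16 ≤ 16, user value 5 + 7 + 14 = 26.
T + R + V: effort 5 + 7 + 2 = 14 ≤ 16, user value 4 + 7 + 14 = 25.
Best is D, R, and V with total user value 26.

26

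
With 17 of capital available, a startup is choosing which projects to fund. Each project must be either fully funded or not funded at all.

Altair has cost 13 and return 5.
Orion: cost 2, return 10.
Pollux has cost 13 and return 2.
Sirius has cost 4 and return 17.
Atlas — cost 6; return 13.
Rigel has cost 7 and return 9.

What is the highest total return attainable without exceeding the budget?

40

Allowing fractional choices, the relaxed optimum would be about 46.4, but projects are indivisible.
Orion + Sirius + Rigel: cost 2 + 4 + 7 = 13 ≤ 17, return 10 + 17 + 9 = 36.
Sirius + Atlas + Rigel: cost 4 + 6 + 7 = 17 ≤ 17, return 17 + 13 + 9 = 39.
Orion + Sirius + Atlas: cost 2 + 4 + 6 = 12 ≤ 17, return 10 + 17 + 13 = 40.
Best is Orion, Sirius, and Atlas with total return 40.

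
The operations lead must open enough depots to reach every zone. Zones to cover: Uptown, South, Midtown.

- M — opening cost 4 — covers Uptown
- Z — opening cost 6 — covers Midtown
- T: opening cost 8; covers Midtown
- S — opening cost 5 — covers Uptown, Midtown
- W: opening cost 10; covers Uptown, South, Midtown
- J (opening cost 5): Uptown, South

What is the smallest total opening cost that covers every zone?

10

W alone covers Uptown, South, Midtown — every zone.
Total opening cost: 10.
No cover costs less than 10.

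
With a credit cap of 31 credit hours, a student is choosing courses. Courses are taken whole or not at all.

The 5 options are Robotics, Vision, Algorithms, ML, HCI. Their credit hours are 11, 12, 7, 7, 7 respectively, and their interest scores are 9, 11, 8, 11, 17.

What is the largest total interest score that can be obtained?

Allowing fractional choices, the relaxed optimum would be about 45.2, but courses are indivisible.
Vision + ML + HCI: credit hours 12 + 7 + 7 = 26 ≤ 31, interest score 11 + 11 + 17 = 39.
Robotics + Vision + HCI: credit hours 11 + 12 + 7 = 30 ≤ 31, interest score 9 + 11 + 17 = 37.
Robotics + ML + HCI: credit hours 11 + 7 + 7 = 25 ≤ 31, interest score 9 + 11 + 17 = 37.
Best is Vision, ML, and HCI with total interest score 39.

39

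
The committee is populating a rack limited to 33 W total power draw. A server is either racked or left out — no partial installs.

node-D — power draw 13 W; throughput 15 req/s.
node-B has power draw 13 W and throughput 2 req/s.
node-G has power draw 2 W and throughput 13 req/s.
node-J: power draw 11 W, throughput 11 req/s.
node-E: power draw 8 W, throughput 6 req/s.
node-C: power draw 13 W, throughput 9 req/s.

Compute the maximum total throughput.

39

Allowing fractional choices, the relaxed optimum would be about 44.2, but servers are indivisible.
node-D + node-G + node-J: power draw 13 + 2 + 11 = 26 ≤ 33, throughput 15 + 13 + 11 = 39.
node-D + node-G + node-C: power draw 13 + 2 + 13 = 28 ≤ 33, throughput 15 + 13 + 9 = 37.
node-D + node-G + node-E: power draw 13 + 2 + 8 = 23 ≤ 33, throughput 15 + 13 + 6 = 34.
Best is node-D, node-G, and node-J with total throughput 39.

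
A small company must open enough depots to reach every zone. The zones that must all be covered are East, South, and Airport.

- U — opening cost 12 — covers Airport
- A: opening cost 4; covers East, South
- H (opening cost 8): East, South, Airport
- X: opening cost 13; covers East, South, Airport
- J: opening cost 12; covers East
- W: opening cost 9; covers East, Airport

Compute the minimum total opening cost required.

This is a weighted set-cover instance.
The greedy cost-per-new-zone heuristic would pick A and H for 12, but a cheaper cover exists.
H alone covers East, South, Airport — every zone.
Total opening cost: 8.
No cover costs less than 8.

8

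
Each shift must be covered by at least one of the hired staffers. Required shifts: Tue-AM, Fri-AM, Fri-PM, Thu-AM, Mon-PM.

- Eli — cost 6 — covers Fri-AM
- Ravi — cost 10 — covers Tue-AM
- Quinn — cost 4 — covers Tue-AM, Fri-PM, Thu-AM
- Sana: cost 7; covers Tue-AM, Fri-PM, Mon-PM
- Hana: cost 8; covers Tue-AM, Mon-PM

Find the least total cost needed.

This is a weighted set-cover instance.
Choose Eli, Quinn, and Sana: together they cover Tue-AM, Fri-AM, Fri-PM, Thu-AM, Mon-PM — every shift.
Total cost: 6 + 4 + 7 = 17.
No cover costs less than 17.

17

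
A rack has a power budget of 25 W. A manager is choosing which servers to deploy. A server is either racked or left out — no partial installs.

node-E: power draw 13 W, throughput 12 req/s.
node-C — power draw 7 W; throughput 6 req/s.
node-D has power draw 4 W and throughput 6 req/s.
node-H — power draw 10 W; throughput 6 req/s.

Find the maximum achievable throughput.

24

Allowing fractional choices, the relaxed optimum would be about 24.6, but servers are indivisible.
node-E + node-C: power draw 13 + 7 = 20 ≤ 25, throughput 12 + 6 = 18.
node-E + node-C + node-D: power draw 13 + 7 + 4 = 24 ≤ 25, throughput 12 + 6 + 6 = 24.
node-E + node-D: power draw 13 + 4 = 17 ≤ 25, throughput 12 + 6 = 18.
Best is node-E, node-C, and node-D with total throughput 24.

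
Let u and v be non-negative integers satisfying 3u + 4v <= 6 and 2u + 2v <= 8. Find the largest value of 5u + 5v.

10

(u,v)=(2,0): 3·2+4·0=6≤6, 2·2+2·0=4≤8, objective 10.
(u,v)=(1,0): 3·1+4·0=3≤6, 2·1+2·0=2≤8, objective 5.
Maximum is 10 at (u,v)=(2,0).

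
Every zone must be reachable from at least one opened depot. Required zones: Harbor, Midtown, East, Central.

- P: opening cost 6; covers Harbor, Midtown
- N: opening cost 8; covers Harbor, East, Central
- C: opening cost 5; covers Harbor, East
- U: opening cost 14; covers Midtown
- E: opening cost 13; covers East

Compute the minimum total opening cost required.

This is an integer covering problem.
The greedy cost-per-new-zone heuristic would pick C, P, and N for 19, but a cheaper cover exists.
Choose P and N: together they cover Harbor, Midtown, East, Central — every zone.
Total opening cost: 6 + 8 = 14.
No cover costs less than 14.

14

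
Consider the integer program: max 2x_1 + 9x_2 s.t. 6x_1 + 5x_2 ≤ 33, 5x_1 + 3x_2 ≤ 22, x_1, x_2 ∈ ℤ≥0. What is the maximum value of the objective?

54

(x_1,x_2)=(0,6): 6·0+5·6=30≤33, 5·0+3·6=18≤22, objective 54.
(x_1,x_2)=(1,5): 6·1+5·5=31≤33, 5·1+3·5=20≤22, objective 47.
(x_1,x_2)=(0,5): 6·0+5·5=25≤33, 5·0+3·5=15≤22, objective 45.
The best lattice point is (0,6), giving 54.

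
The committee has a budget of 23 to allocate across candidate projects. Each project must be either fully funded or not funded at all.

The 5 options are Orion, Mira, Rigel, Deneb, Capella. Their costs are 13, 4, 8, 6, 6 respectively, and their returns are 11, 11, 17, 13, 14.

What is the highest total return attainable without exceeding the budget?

Allowing fractional choices, the relaxed optimum would be about 52.9, but projects are indivisible.
Rigel + Deneb + Capella: cost 8 + 6 + 6 = 20 ≤ 23, return 17 + 13 + 14 = 44.
Mira + Rigel + Capella: cost 4 + 8 + 6 = 18 ≤ 23, return 11 + 17 + 14 = 42.
Best is Rigel, Deneb, and Capella with total return 44.

44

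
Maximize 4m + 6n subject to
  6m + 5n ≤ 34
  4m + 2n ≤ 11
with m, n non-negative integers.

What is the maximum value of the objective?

30

The continuous relaxation peaks at (0, 5.5) with value 33.00; rounding to a feasible lattice point costs some objective.
(m,n)=(0,5): 6·0+5·5=25≤34, 4·0+2·5=10≤11, objective 30.
(m,n)=(0,4): 6·0+5·4=20≤34, 4·0+2·4=8≤11, objective 24.
Maximum is 30 at (m,n)=(0,5).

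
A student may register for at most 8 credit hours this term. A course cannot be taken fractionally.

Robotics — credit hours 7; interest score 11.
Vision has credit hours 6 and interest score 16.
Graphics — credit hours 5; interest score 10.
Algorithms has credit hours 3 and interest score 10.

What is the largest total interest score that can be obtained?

Graphics + Algorithms: credit hours 5 + 3 = 8 ≤ 8, interest score 10 + 10 = 20.
Vision: credit hours 6 ≤ 8, interest score 16.
Best is Graphics and Algorithms with total interest score 20.

20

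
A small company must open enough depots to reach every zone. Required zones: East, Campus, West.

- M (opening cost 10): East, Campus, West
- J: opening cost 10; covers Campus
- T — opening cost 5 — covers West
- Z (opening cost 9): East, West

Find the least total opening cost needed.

M alone covers East, Campus, West — every zone.
Total opening cost: 10.
No cover costs less than 10.

10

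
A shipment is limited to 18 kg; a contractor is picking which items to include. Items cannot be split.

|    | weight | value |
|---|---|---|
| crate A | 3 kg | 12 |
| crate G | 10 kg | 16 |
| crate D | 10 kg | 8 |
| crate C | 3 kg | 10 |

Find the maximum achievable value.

38

This is an integer program with binary decision variables.
Allowing fractional choices, the relaxed optimum would be about 39.6, but items are indivisible.
crate A + crate D + crate C: weight 3 + 10 + 3 = 16 ≤ 18, value 12 + 8 + 10 = 30.
crate A + crate G + crate C: weight 3 + 10 + 3 = 16 ≤ 18, value 12 + 16 + 10 = 38.
crate A + crate G: weight 3 + 10 = 13 ≤ 18, value 12 + 16 = 28.
Best is crate A, crate G, and crate C with total value 38.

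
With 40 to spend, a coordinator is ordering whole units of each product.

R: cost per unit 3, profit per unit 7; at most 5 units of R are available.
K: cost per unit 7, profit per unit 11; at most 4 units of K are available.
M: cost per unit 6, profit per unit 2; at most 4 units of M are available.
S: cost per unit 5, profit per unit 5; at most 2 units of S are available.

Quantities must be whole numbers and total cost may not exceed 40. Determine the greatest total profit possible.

R has the best ratio (7/3); taking only R gives at most 5×7 = 35 (stopped by the supply cap of 5).
Mixing does better — 4×R and 4×K: cost 40 ≤ 40, profit 4·7 + 4·11 = 72.

72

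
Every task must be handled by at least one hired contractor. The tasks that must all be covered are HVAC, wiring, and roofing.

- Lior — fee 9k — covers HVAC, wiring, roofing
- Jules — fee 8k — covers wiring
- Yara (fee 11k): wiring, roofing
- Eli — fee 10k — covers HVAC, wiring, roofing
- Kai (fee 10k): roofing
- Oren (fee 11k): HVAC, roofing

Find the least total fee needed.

Lior alone covers HVAC, wiring, roofing — every task.
Total fee: 9.

9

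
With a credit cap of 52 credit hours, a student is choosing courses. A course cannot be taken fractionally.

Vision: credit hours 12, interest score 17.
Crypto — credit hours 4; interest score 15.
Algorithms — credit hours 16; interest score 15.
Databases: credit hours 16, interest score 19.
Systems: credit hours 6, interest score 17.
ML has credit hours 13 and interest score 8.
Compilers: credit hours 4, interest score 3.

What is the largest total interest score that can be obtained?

76

This is an integer program with binary decision variables.
Allowing fractional choices, the relaxed optimum would be about 81.1, but courses are indivisible.
Vision + Crypto + Databases + Systems + ML: credit hours 12 + 4 + 16 + 6 + 13 = 51 ≤ 52, interest score 17 + 15 + 19 + 17 + 8 = 76.
Vision + Crypto + Algorithms + Systems + ML: credit hours 12 + 4 + 16 + 6 + 13 = 51 ≤ 52, interest score 17 + 15 + 15 + 17 + 8 = 72.
Vision + Crypto + Databases + Systems + Compilers: credit hours 12 + 4 + 16 + 6 + 4 = 42 ≤ 52, interest score 17 + 15 + 19 + 17 + 3 = 71.
Best is Vision, Crypto, Databases, Systems, and ML with total interest score 76.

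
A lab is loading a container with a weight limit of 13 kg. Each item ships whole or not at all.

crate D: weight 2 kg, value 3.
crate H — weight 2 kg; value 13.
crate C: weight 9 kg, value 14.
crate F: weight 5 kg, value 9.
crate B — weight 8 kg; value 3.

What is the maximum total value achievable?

crate D + crate H + crate C: weight 2 + 2 + 9 = 13 ≤ 13, value 3 + 13 + 14 = 30.
crate H + crate C: weight 2 + 9 = 11 ≤ 13, value 13 + 14 = 27.
Best is crate D, crate H, and crate C with total value 30.

30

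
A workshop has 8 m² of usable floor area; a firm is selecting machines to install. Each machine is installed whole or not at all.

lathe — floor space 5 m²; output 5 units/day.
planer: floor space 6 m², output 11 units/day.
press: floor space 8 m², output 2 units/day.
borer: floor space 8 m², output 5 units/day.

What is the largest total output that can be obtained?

Allowing fractional choices, the relaxed optimum would be about 13.0, but machines are indivisible.
borer: floor space 8 ≤ 8, output 5.
lathe: floor space 5 ≤ 8, output 5.
planer: floor space 6 ≤ 8, output 11.
Best is planer with total output 11.

11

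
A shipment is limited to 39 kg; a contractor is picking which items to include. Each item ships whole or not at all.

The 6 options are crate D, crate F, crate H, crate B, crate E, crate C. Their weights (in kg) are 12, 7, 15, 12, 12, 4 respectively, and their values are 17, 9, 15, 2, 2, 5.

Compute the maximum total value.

46

Allowing fractional choices, the relaxed optimum would be about 46.2, but items are indivisible.
crate D + crate F + crate H: weight 12 + 7 + 15 = 34 ≤ 39, value 17 + 9 + 15 = 41.
crate D + crate F + crate H + crate C: weight 12 + 7 + 15 + 4 = 38 ≤ 39, value 17 + 9 + 15 + 5 = 46.
Best is crate D, crate F, crate H, and crate C with total value 46.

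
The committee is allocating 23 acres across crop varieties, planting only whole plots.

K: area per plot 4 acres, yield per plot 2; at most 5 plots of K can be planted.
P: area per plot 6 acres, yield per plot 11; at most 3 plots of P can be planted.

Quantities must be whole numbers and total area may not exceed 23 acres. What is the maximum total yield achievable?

1×K and 3×P: area 22 ≤ 23, yield 1·2 + 3·11 = 35.
3×P: area 18 ≤ 23, yield 3·11 = 33.
Best is 35.

35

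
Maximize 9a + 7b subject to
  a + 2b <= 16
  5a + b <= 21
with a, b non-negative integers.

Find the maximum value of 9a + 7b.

69

Relaxing integrality, the LP optimum is 71.89 at (a,b) = (2.89, 6.56), which is not an integer point.
(a,b)=(3,6): 1·3+2·6=15≤16, 5·3+1·6=21≤21, objective 69.
(a,b)=(2,7): 1·2+2·7=16≤16, 5·2+1·7=17≤21, objective 67.
(a,b)=(3,5): 1·3+2·5=13≤16, 5·3+1·5=20≤21, objective 62.
The best lattice point is (3,6), giving 69.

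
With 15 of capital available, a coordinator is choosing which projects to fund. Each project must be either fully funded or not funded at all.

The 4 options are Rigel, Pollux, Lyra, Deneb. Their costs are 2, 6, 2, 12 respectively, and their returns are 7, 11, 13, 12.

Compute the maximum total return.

Treat it as a binary knapsack problem.
Allowing fractional choices, the relaxed optimum would be about 36.0, but projects are indivisible.
Lyra + Deneb: cost 2 + 12 = 14 ≤ 15, return 13 + 12 = 25.
Rigel + Pollux + Lyra: cost 2 + 6 + 2 = 10 ≤ 15, return 7 + 11 + 13 = 31.
Best is Rigel, Pollux, and Lyra with total return 31.

31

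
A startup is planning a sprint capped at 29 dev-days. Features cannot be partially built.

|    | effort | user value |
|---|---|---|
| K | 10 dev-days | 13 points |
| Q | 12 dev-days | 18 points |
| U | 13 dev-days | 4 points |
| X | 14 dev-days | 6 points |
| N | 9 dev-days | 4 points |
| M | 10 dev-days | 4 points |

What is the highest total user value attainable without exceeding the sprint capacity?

31

Take K and Q: effort 10 + 12 = 22 ≤ 29, user value 13 + 18 = 31.
No other feasible combination does better.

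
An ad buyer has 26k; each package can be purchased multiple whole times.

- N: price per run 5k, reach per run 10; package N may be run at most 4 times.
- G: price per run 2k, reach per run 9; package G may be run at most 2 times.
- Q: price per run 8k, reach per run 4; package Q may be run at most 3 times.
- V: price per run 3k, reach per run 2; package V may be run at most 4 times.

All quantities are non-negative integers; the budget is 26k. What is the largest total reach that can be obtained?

4×N and 2×G: price 24 ≤ 26, reach 4·10 + 2·9 = 58.
3×N, 2×G, and 2×V: price 25 ≤ 26, reach 3·10 + 2·9 + 2·2 = 52.
Best is 58.

58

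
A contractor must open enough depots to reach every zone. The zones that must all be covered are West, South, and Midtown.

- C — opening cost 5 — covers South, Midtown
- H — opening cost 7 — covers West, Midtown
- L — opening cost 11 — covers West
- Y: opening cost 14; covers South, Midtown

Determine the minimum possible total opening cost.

12

This is a weighted set-cover instance.
Choose C and H: together they cover West, South, Midtown — every zone.
Total opening cost: 5 + 7 = 12.
No cover costs less than 12.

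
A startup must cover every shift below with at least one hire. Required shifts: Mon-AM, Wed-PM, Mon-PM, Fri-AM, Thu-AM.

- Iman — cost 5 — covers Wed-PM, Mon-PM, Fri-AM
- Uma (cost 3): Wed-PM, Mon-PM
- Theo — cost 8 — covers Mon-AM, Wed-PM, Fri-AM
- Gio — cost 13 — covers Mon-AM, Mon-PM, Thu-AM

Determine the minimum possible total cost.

The greedy cost-per-new-shift heuristic would pick Uma, Theo, and Gio for 24, but a cheaper cover exists.
Choose Iman and Gio: together they cover Mon-AM, Wed-PM, Mon-PM, Fri-AM, Thu-AM — every shift.
Total cost: 5 + 13 = 18.
No cover costs less than 18.

18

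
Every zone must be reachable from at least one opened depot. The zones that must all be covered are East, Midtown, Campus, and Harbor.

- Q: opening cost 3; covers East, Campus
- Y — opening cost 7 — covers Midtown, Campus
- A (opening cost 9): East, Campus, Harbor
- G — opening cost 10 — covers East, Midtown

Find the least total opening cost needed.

The greedy cost-per-new-zone heuristic would pick Q, Y, and A for 19, but a cheaper cover exists.
Choose Y and A: together they cover East, Midtown, Campus, Harbor — every zone.
Total opening cost: 7 + 9 = 16.
No cover costs less than 16.

16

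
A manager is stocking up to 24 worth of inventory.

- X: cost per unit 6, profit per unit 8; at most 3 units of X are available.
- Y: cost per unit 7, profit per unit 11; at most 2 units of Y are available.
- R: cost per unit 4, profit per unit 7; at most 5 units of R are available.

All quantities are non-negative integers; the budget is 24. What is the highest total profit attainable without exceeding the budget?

39

R has the best ratio (7/4); taking only R gives at most 5×7 = 35 (stopped by the supply cap of 5).
Mixing does better — 1×Y and 4×R: cost 23 ≤ 24, profit 1·11 + 4·7 = 39.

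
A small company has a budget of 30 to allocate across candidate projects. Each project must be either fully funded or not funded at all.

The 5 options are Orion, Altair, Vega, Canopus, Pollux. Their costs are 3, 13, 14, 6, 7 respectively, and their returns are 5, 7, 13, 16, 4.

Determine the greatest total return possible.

38

Orion + Vega + Canopus + Pollux: cost 3 + 14 + 6 + 7 = 30 ≤ 30, return 5 + 13 + 16 + 4 = 38.
Orion + Vega + Canopus: cost 3 + 14 + 6 = 23 ≤ 30, return 5 + 13 + 16 = 34.
Vega + Canopus + Pollux: cost 14 + 6 + 7 = 27 ≤ 30, return 13 + 16 + 4 = 33.
Best is Orion, Vega, Canopus, and Pollux with total return 38.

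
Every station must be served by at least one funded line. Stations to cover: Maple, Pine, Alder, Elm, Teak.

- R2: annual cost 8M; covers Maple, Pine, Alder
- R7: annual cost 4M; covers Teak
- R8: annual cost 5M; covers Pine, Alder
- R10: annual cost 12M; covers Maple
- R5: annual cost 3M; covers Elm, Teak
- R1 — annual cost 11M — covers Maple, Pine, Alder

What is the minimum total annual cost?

11

The greedy cost-per-new-station heuristic would pick R5, R8, and R2 for 16, but a cheaper cover exists.
Choose R2 and R5: together they cover Maple, Pine, Alder, Elm, Teak — every station.
Total annual cost: 8 + 3 = 11.
No cover costs less than 11.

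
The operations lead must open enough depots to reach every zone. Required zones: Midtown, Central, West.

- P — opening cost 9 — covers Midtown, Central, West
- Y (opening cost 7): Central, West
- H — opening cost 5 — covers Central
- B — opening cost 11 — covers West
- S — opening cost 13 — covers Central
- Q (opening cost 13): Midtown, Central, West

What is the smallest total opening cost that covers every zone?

P alone covers Midtown, Central, West — every zone.
Total opening cost: 9.
No cover costs less than 9.

9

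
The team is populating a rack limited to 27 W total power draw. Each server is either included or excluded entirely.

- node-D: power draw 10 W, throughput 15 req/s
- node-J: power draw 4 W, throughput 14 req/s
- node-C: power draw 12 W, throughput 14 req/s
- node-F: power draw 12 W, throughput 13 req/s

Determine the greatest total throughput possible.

Allowing fractional choices, the relaxed optimum would be about 44.1, but servers are indivisible.
node-D + node-J + node-C: power draw 10 + 4 + 12 = 26 ≤ 27, throughput 15 + 14 + 14 = 43.
node-D + node-J: power draw 10 + 4 = 14 ≤ 27, throughput 15 + 14 = 29.
node-D + node-J + node-F: power draw 10 + 4 + 12 = 26 ≤ 27, throughput 15 + 14 + 13 = 42.
Best is node-D, node-J, and node-C with total throughput 43.

43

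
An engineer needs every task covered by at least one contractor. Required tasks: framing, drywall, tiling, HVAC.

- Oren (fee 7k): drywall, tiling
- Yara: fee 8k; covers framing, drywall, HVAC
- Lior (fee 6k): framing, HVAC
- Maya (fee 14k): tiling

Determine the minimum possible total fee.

The greedy cost-per-new-task heuristic would pick Yara and Oren for 15, but a cheaper cover exists.
Choose Oren and Lior: together they cover framing, drywall, tiling, HVAC — every task.
Total fee: 7 + 6 = 13.
No cover costs less than 13.

13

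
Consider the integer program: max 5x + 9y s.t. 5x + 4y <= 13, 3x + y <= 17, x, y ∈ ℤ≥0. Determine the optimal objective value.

27

(x,y)=(0,3): 5·0+4·3=12≤13, 3·0+1·3=3≤17, objective 27.
(x,y)=(1,2): 5·1+4·2=13≤13, 3·1+1·2=5≤17, objective 23.
(x,y)=(0,2): 5·0+4·2=8≤13, 3·0+1·2=2≤17, objective 18.
No feasible integer point exceeds 27.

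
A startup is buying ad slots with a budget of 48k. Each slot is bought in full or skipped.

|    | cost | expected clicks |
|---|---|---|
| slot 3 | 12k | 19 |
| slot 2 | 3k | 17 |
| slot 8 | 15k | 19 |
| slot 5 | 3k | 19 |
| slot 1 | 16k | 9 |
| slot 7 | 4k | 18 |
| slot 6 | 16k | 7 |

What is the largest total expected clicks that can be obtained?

slot 2 + slot 8 + slot 5 + slot 1 + slot 7: cost 3 + 15 + 3 + 16 + 4 = 41 ≤ 48, expected clicks 17 + 19 + 19 + 9 + 18 = 82.
slot 3 + slot 2 + slot 8 + slot 5 + slot 7: cost 12 + 3 + 15 + 3 + 4 = 37 ≤ 48, expected clicks 19 + 17 + 19 + 19 + 18 = 92.
slot 3 + slot 2 + slot 5 + slot 1 + slot 7: cost 12 + 3 + 3 + 16 + 4 = 38 ≤ 48, expected clicks 19 + 17 + 19 + 9 + 18 = 82.
Best is slot 3, slot 2, slot 8, slot 5, and slot 7 with total expected clicks 92.

92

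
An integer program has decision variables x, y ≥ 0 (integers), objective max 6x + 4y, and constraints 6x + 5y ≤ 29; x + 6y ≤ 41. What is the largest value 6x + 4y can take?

28

Relaxing integrality, the LP optimum is 29.00 at (x,y) = (4.83, 0), which is not an integer point.
(x,y)=(4,1): 6·4+5·1=29≤29, 1·4+6·1=10≤41, objective 28.
(x,y)=(3,2): 6·3+5·2=28≤29, 1·3+6·2=15≤41, objective 26.
(x,y)=(4,0): 6·4+5·0=24≤29, 1·4+6·0=4≤41, objective 24.
Maximum is 28 at (x,y)=(4,1).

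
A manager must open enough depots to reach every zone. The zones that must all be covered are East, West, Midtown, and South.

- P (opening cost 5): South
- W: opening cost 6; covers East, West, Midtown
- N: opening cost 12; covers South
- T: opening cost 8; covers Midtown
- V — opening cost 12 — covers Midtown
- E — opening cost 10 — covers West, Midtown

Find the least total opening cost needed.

This is a weighted set-cover instance.
Choose P and W: together they cover East, West, Midtown, South — every zone.
Total opening cost: 5 + 6 = 11.
No cover costs less than 11.

11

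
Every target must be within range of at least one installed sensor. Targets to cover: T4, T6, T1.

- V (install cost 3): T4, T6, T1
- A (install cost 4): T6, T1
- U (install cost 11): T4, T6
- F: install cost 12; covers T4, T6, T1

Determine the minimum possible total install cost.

3

V alone covers T4, T6, T1 — every target.
Total install cost: 3.
No cover costs less than 3.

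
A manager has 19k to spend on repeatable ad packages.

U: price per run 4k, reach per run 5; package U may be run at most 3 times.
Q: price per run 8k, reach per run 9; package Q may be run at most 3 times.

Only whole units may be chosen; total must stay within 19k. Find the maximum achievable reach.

2×Q: price 16 ≤ 19, reach 2·9 = 18.
2×U and 1×Q: price 16 ≤ 19, reach 2·5 + 1·9 = 19.
Best is 19.

19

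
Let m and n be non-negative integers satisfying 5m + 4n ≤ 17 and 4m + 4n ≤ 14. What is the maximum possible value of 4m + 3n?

12

Relaxing integrality, the LP optimum is 13.60 at (m,n) = (3.4, 0), which is not an integer point.
(m,n)=(3,0) is feasible, giving 12.
(m,n)=(2,1) is feasible, giving 11.
(m,n)=(2,0) is feasible, giving 8.
The best lattice point is (3,0), giving 12.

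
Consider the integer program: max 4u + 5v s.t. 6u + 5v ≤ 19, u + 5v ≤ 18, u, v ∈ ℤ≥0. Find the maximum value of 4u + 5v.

Relaxing integrality, the LP optimum is 18.60 at (u,v) = (0.2, 3.56), which is not an integer point.
(u,v)=(0,3): 6·0+5·3=15≤19, 1·0+5·3=15≤18, objective 15.
(u,v)=(1,2): 6·1+5·2=16≤19, 1·1+5·2=11≤18, objective 14.
Maximum is 15 at (u,v)=(0,3).

15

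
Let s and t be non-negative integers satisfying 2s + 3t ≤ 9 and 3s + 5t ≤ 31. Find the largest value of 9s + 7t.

The continuous relaxation peaks at (4.5, 0) with value 40.50; rounding to a feasible lattice point costs some objective.
(s,t)=(4,0): 2·4+3·0=8≤9, 3·4+5·0=12≤31, objective 36.
(s,t)=(3,1): 2·3+3·1=9≤9, 3·3+5·1=14≤31, objective 34.
(s,t)=(3,0): 2·3+3·0=6≤9, 3·3+5·0=9≤31, objective 27.
Maximum is 36 at (s,t)=(4,0).

36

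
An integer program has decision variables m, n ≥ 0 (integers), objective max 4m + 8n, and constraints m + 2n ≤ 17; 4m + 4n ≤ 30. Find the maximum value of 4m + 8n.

56

The continuous relaxation peaks at (0, 7.5) with value 60.00; rounding to a feasible lattice point costs some objective.
(m,n)=(0,7): 1·0+2·7=14≤17, 4·0+4·7=28≤30, objective 56.
(m,n)=(1,6): 1·1+2·6=13≤17, 4·1+4·6=28≤30, objective 52.
The best lattice point is (0,7), giving 56.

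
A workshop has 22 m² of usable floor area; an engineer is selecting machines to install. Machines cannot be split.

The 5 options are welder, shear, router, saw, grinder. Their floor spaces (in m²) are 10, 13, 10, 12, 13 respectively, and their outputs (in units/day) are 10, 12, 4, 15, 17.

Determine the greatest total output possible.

25

grinder: floor space 13 ≤ 22, output 17.
router + saw: floor space 10 + 12 = 22 ≤ 22, output 4 + 15 = 19.
welder + saw: floor space 10 + 12 = 22 ≤ 22, output 10 + 15 = 25.
Best is welder and saw with total output 25.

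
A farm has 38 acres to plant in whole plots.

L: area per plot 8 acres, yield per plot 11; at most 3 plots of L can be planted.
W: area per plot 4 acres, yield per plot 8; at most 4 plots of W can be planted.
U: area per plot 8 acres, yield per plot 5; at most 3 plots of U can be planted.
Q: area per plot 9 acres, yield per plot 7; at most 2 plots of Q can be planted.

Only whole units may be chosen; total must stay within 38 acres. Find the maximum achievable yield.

57

3×L and 3×W: area 36 ≤ 38, yield 3·11 + 3·8 = 57.
2×L and 4×W: area 32 ≤ 38, yield 2·11 + 4·8 = 54.
Best is 57.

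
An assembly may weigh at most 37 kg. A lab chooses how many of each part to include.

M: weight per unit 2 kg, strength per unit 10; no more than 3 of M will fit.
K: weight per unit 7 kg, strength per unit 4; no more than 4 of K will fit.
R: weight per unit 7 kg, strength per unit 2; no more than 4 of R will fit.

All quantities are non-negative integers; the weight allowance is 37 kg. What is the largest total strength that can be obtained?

This is a bounded integer knapsack.
3×M, 3×K, and 1×R: weight 34 ≤ 37, strength 3·10 + 3·4 + 1·2 = 44.
3×M and 4×K: weight 34 ≤ 37, strength 3·10 + 4·4 = 46.
Best is 46.

46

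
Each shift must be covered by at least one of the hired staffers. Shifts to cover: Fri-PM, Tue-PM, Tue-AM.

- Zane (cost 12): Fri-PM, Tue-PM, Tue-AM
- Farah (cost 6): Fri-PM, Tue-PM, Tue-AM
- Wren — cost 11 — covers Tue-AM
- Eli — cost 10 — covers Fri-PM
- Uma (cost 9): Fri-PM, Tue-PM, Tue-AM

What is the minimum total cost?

6

This is an integer covering problem.
Farah alone covers Fri-PM, Tue-PM, Tue-AM — every shift.
Total cost: 6.
No cover costs less than 6.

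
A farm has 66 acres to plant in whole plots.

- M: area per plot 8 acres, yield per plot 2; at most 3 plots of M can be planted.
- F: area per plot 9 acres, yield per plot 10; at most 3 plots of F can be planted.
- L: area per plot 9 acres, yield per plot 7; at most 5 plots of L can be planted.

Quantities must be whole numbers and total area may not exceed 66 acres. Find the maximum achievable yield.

This is a bounded integer knapsack.
2×F and 5×L: area 63 ≤ 66, yield 2·10 + 5·7 = 55.
3×F and 4×L: area 63 ≤ 66, yield 3·10 + 4·7 = 58.
Best is 58.

58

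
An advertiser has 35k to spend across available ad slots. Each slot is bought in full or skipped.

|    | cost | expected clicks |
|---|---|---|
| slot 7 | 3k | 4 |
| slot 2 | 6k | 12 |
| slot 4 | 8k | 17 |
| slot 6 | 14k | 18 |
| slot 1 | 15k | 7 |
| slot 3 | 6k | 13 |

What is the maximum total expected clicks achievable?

Allowing fractional choices, the relaxed optimum would be about 61.4, but ad slots are indivisible.
slot 2 + slot 4 + slot 6 + slot 3: cost 6 + 8 + 14 + 6 = 34 ≤ 35, expected clicks 12 + 17 + 18 + 13 = 60.
slot 7 + slot 4 + slot 6 + slot 3: cost 3 + 8 + 14 + 6 = 31 ≤ 35, expected clicks 4 + 17 + 18 + 13 = 52.
Best is slot 2, slot 4, slot 6, and slot 3 with total expected clicks 60.

60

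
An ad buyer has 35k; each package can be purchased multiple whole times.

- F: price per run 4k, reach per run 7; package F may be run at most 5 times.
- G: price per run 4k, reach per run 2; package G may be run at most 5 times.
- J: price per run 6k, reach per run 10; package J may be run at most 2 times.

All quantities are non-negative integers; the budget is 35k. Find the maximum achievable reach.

This is a bounded integer knapsack.
5×F and 2×J: price 32 ≤ 35, reach 5·7 + 2·10 = 55.
4×F, 1×G, and 2×J: price 32 ≤ 35, reach 4·7 + 1·2 + 2·10 = 50.
Best is 55.

55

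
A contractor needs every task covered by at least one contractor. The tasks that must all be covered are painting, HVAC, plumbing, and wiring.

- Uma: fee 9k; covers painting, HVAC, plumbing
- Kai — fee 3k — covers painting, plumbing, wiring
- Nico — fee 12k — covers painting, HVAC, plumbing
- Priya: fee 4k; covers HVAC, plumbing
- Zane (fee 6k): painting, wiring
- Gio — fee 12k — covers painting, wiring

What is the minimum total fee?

7

This is a weighted set-cover instance.
Choose Kai and Priya: together they cover painting, HVAC, plumbing, wiring — every task.
Total fee: 3 + 4 = 7.
No cover costs less than 7.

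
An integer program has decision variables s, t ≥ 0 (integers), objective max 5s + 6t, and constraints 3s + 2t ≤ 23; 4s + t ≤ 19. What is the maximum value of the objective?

66

The continuous relaxation peaks at (0, 11.5) with value 69.00; rounding to a feasible lattice point costs some objective.
(s,t)=(0,11) is feasible, giving 66.
(s,t)=(1,10) is feasible, giving 65.
Maximum is 66 at (s,t)=(0,11).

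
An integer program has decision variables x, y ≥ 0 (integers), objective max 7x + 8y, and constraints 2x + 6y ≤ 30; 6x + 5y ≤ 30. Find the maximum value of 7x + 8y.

40

The continuous relaxation peaks at (1.15, 4.62) with value 45.00; rounding to a feasible lattice point costs some objective.
(x,y)=(0,5): 2·0+6·5=30≤30, 6·0+5·5=25≤30, objective 40.
(x,y)=(1,4): 2·1+6·4=26≤30, 6·1+5·4=26≤30, objective 39.
(x,y)=(2,3): 2·2+6·3=22≤30, 6·2+5·3=27≤30, objective 38.
(x,y)=(0,4): 2·0+6·4=24≤30, 6·0+5·4=20≤30, objective 32.
No feasible integer point exceeds 40.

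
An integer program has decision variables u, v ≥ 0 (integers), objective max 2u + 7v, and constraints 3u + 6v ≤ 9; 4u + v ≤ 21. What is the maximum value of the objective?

9

(u,v)=(1,1): 3·1+6·1=9≤9, 4·1+1·1=5≤21, objective 9.
(u,v)=(0,1): 3·0+6·1=6≤9, 4·0+1·1=1≤21, objective 7.
Maximum is 9 at (u,v)=(1,1).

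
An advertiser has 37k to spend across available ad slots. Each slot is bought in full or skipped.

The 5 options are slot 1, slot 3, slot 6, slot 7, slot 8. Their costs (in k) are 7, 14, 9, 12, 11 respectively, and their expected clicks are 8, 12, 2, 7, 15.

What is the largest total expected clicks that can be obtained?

Allowing fractional choices, the relaxed optimum would be about 37.9, but ad slots are indivisible.
slot 1 + slot 7 + slot 8: cost 7 + 12 + 11 = 30 ≤ 37, expected clicks 8 + 7 + 15 = 30.
slot 1 + slot 3 + slot 8: cost 7 + 14 + 11 = 32 ≤ 37, expected clicks 8 + 12 + 15 = 35.
slot 3 + slot 7 + slot 8: cost 14 + 12 + 11 = 37 ≤ 37, expected clicks 12 + 7 + 15 = 34.
Best is slot 1, slot 3, and slot 8 with total expected clicks 35.

35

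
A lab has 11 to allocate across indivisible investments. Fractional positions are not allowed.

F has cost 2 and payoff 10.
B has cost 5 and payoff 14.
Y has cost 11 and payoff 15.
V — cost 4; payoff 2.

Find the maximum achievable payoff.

F + B + V: cost 2 + 5 + 4 = 11 ≤ 11, payoff 10 + 14 + 2 = 26.
B + V: cost 5 + 4 = 9 ≤ 11, payoff 14 + 2 = 16.
F + B: cost 2 + 5 = 7 ≤ 11, payoff 10 + 14 = 24.
Best is F, B, and V with total payoff 26.

26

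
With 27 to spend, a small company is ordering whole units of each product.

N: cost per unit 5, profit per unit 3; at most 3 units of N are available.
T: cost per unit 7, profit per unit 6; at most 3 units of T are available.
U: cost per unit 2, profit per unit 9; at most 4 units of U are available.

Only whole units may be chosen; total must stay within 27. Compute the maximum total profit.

U has the best ratio (9/2); taking only U gives at most 4×9 = 36 (stopped by the supply cap of 4).
Mixing does better — 1×N, 2×T, and 4×U: cost 27 ≤ 27, profit 1·3 + 2·6 + 4·9 = 51.

51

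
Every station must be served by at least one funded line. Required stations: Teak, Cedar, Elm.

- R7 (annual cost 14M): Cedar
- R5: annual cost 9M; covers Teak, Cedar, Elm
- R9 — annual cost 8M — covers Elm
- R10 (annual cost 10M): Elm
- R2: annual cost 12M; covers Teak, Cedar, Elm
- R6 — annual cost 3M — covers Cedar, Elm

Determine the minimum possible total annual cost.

9

The greedy cost-per-new-station heuristic would pick R6 and R5 for 12, but a cheaper cover exists.
R5 alone covers Teak, Cedar, Elm — every station.
Total annual cost: 9.
No cover costs less than 9.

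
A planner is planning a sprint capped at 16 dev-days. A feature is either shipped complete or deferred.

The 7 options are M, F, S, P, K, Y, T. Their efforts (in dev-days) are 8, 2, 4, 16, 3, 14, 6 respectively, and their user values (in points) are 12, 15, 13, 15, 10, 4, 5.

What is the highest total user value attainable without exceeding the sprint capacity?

43

Allowing fractional choices, the relaxed optimum would be about 48.5, but features are indivisible.
M + F + S: effort 8 + 2 + 4 = 14 ≤ 16, user value 12 + 15 + 13 = 40.
F + S + K: effort 2 + 4 + 3 = 9 ≤ 16, user value 15 + 13 + 10 = 38.
F + S + K + T: effort 2 + 4 + 3 + 6 = 15 ≤ 16, user value 15 + 13 + 10 + 5 = 43.
Best is F, S, K, and T with total user value 43.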